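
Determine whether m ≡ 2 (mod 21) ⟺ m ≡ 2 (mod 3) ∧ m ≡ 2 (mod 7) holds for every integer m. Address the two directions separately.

Both implications hold.

(⇒) Suppose m ≡ 2 (mod 21); write m = 21j + 2. Since 3 ∣ 21, reducing mod 3 gives m ≡ 2 (mod 3); since 7 ∣ 21, reducing mod 7 gives m ≡ 2 (mod 7).

(⇐) Conversely, if m ≡ 2 (mod 3) and m ≡ 2 (mod 7), then by the Chinese remainder theorem m ≡ 2 (mod 21). This is exactly m ≡ 2 (mod 21).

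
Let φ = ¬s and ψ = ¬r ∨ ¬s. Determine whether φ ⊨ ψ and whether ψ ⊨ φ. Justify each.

The forward direction holds; the converse fails.

[⇒] Assume the antecedent. If s is true, the antecedent cannot hold. If s is false, ¬r ∨ ¬s reduces to true regardless of the other variables. Either way ¬r ∨ ¬s holds.

[⇐] This fails. Under s = T, r = F, the left side is false but the right side is true.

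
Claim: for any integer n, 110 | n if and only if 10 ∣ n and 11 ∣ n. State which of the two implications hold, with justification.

Both directions hold.

[⇒] If 110 ∣ n, write n = 110q. Since 110 = 11·10, n = 10·(11q), so 10 ∣ n; and since 110 = 10·11, n = 11·(10q), so 11 ∣ n.

[⇐] Suppose 10 ∣ n and 11 ∣ n. Any common multiple of 10 and 11 is a multiple of their lcm; here gcd(10, 11) = 1, so lcm(10, 11) = 10·11 = 110, so 110 ∣ n.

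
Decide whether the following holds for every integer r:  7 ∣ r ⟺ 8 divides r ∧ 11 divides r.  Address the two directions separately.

(⇒) This fails: take r = 7. Certainly 7 ∣ 7, but 8 ∤ 7.

(⇐) This fails: take r = 88. Both 8 ∣ 88 and 11 ∣ 88, yet 88 is not a multiple of 7 (since 88 = 12·7 + 4), so 7 ∤ 88.

Both directions fail.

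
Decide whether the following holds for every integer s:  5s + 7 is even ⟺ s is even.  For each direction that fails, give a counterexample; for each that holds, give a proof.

Neither direction holds.

Forward direction. This fails: s = 7 gives 5s + 7 = 42, which is even, but 7 is odd, not even.

Converse. This also fails: s = 4 is even, but 5s + 7 = 27 is odd, not even.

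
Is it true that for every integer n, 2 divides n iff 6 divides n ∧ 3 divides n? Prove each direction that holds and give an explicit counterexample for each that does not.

(→) This fails: take n = 2. Certainly 2 ∣ 2, but 6 ∤ 2.

(←) Suppose 6 ∣ n and 3 ∣ n. Any common multiple of 6 and 3 is a multiple of their lcm; here lcm(6, 3) = 6·3/gcd(6, 3) = 18/3 = 6, so 6 ∣ n. Since 2 ∣ 6, it follows that 2 ∣ n.

Only the converse holds.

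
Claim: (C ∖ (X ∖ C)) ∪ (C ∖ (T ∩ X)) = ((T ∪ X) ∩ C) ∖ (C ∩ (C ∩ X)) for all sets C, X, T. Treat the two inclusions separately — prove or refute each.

(⟹) This inclusion fails. Take C = {1}, X = ∅, T = ∅; then 1 ∈ (C ∖ (X ∖ C)) ∪ (C ∖ (T ∩ X)) but 1 ∉ ((T ∪ X) ∩ C) ∖ (C ∩ (C ∩ X)).

(⟸) Let x ∈ ((T ∪ X) ∩ C) ∖ (C ∩ (C ∩ X)). Then x ∈ C ∩ T and x ∉ X, from which x ∈ (C ∖ (X ∖ C)) ∪ (C ∖ (T ∩ X)).

Only the reverse inclusion holds.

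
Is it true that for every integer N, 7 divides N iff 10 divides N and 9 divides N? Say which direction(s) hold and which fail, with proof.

Both directions fail.

Forward direction. This fails: take N = 7. Certainly 7 ∣ 7, but 10 ∤ 7.

Converse. This fails: take N = 90. Both 10 ∣ 90 and 9 ∣ 90, yet 90 is not a multiple of 7 (since 90 = 12·7 + 6), so 7 ∤ 90.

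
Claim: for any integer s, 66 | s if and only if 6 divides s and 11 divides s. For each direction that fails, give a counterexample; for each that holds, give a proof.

Both implications hold.

Forward direction. If 66 ∣ s, write s = 66q. Since 66 = 11·6, s = 6·(11q), so 6 ∣ s; and since 66 = 6·11, s = 11·(6q), so 11 ∣ s.

Converse. Suppose 6 ∣ s and 11 ∣ s. Any common multiple of 6 and 11 is a multiple of their lcm; here gcd(6, 11) = 1, so lcm(6, 11) = 6·11 = 66, so 66 ∣ s.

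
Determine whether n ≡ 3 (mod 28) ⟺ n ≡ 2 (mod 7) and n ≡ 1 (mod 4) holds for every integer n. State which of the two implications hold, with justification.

(⇒) This fails: n = 3 gives 3 ≡ 3 (mod 28) but 3 ≡ 3 (mod 7), so the conjunction on the right does not hold.

(⇐) This fails: n = 9 satisfies both congruences on the right (9 ≡ 2 mod 7 and 9 ≡ 1 mod 4) yet 9 ≡ 9 (mod 28), not 3.

Neither direction holds.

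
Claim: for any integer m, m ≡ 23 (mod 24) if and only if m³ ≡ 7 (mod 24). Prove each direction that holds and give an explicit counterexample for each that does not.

Neither implication holds.

Forward direction. This fails: take m = 23. Then 23 ≡ 23 (mod 24), but 23³ = 12167 ≡ 23 (mod 24), not 7.

Converse. This fails: take m = 7. Then 7³ = 343 ≡ 7 (mod 24), yet 7 ≡ 7 (mod 24), not 23.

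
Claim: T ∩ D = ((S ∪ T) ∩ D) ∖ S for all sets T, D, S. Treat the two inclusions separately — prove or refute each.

(⟹) This inclusion fails. Take T = {1}, D = {1}, S = {1}; then 1 ∈ T ∩ D but 1 ∉ ((S ∪ T) ∩ D) ∖ S.

(⟸) Let x ∈ ((S ∪ T) ∩ D) ∖ S. Then x ∈ T ∩ D and x ∉ S, from which x ∈ T ∩ D.

(⊆) fails; (⊇) holds.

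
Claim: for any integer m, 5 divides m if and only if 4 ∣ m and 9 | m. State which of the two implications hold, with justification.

(⇒) fails and (⇐) fails.

(⇒) This fails: take m = 5. Certainly 5 ∣ 5, but 4 ∤ 5.

(⇐) This fails: take m = 36. Both 4 ∣ 36 and 9 ∣ 36, yet 36 is not a multiple of 5 (since 36 = 7·5 + 1), so 5 ∤ 36.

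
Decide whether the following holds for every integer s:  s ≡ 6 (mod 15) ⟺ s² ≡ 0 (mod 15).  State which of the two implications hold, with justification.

Neither implication holds.

Forward direction. This fails: take s = 6. Then 6 ≡ 6 (mod 15), but 6² = 36 ≡ 6 (mod 15), not 0.

Converse. This fails: take s = 0. Then 0² = 0 ≡ 0 (mod 15), yet 0 ≡ 0 (mod 15), not 6.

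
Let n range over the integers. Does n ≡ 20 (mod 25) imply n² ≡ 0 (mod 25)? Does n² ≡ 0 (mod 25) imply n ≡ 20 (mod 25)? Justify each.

The forward direction holds; the converse fails.

[⇐] This fails: take n = 0. Then 0² = 0 ≡ 0 (mod 25), yet 0 ≡ 0 (mod 25), not 20.

[⇒] Suppose n ≡ 20 (mod 25). Write n = 25j + 20. Then (25j + 20)² = 625j² + 1000j + 400 = 25(25j² + 40j + 16) + 0, so n² ≡ 0 (mod 25).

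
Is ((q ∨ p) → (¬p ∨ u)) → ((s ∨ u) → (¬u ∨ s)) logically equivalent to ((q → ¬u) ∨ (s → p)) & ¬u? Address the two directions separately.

Only the reverse direction holds.

(⟹) This fails. Under u = T, p = F, s = T, q = F, the left side is true but the right side is false.

(⟸) Assume the antecedent. If u is true, the antecedent cannot hold. If u is false, the consequent reduces to true regardless of the other variables. Either way the consequent holds.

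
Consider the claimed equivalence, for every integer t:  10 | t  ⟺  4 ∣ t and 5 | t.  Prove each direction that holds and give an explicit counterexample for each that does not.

(⟹) This fails: take t = 10. Certainly 10 ∣ 10, but 4 ∤ 10.

(⟸) Suppose 4 ∣ t and 5 ∣ t. Any common multiple of 4 and 5 is a multiple of their lcm; here gcd(4, 5) = 1, so lcm(4, 5) = 4·5 = 20, so 20 ∣ t. Since 10 ∣ 20, it follows that 10 ∣ t.

Only the converse holds.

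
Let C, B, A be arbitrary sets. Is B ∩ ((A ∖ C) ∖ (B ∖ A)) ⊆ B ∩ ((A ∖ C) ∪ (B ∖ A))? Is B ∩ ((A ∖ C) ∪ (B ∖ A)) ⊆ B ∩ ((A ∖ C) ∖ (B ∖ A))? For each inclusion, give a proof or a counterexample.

Forward inclusion. Let x ∈ B ∩ ((A ∖ C) ∖ (B ∖ A)). Then x ∈ B ∩ A and x ∉ C, from which x ∈ B ∩ ((A ∖ C) ∪ (B ∖ A)).

Reverse inclusion. This inclusion fails. Take C = ∅, B = {1}, A = ∅; then 1 ∈ B ∩ ((A ∖ C) ∪ (B ∖ A)) but 1 ∉ B ∩ ((A ∖ C) ∖ (B ∖ A)).

The sets are not equal: only the forward inclusion holds.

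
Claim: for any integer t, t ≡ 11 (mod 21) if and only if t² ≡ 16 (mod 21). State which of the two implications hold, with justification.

Not equivalent: only (⇒) holds.

(⇐) This fails: take t = 4. Then 4² = 16 ≡ 16 (mod 21), yet 4 ≡ 4 (mod 21), not 11.

(⇒) Suppose t ≡ 11 (mod 21). Write t = 21j + 11. Then (21j + 11)² = 441j² + 462j + 121 = 21(21j² + 22j + 5) + 16, so t² ≡ 16 (mod 21).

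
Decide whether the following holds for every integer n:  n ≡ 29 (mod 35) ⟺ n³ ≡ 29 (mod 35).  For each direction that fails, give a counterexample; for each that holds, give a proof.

(→) Suppose n ≡ 29 (mod 35). Write n = 35j + 29. Then (35j + 29)³ = 42875j³ + 106575j² + 88305j + 24389 = 35(1225j³ + 3045j² + 2523j + 696) + 29, so n³ ≡ 29 (mod 35).

(←) This fails: take n = 4. Then 4³ = 64 ≡ 29 (mod 35), yet 4 ≡ 4 (mod 35), not 29.

The forward direction holds; the converse fails.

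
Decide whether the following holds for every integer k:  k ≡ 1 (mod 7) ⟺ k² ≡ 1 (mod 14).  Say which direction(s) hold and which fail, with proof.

Both directions fail.

(⟹) This fails: take k = 8. Then 8 ≡ 1 (mod 7), but 8² = 64 ≡ 8 (mod 14), not 1.

(⟸) This fails: take k = 13. Then 13² = 169 ≡ 1 (mod 14), yet 13 ≡ 6 (mod 7), not 1.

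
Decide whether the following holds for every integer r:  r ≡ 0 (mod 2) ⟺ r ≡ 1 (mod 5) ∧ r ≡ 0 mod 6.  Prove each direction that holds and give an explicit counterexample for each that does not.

Not equivalent: only (⇐) holds.

[⇒] This fails: r = 0 gives 0 ≡ 0 (mod 2) but 0 ≡ 0 (mod 5), so the conjunction on the right does not hold.

[⇐] Conversely, if r ≡ 1 (mod 5) and r ≡ 0 (mod 6), then by the Chinese remainder theorem r ≡ 6 (mod 30). Since 6 ≡ 0 (mod 2) and 2 ∣ 30, we get r ≡ 0 (mod 2).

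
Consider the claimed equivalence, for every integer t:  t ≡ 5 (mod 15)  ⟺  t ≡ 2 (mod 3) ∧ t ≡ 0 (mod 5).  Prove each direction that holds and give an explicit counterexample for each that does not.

Both directions hold; the statement is true.

(⇐) If t ≡ 2 (mod 3) and t ≡ 0 (mod 5), then by the Chinese remainder theorem t ≡ 5 (mod 15). This is exactly t ≡ 5 (mod 15).

(⇒) Suppose t ≡ 5 (mod 15); write t = 15j + 5. Since 3 ∣ 15, reducing mod 3 gives t ≡ 5 ≡ 2 (mod 3); since 5 ∣ 15, reducing mod 5 gives t ≡ 5 ≡ 0 (mod 5).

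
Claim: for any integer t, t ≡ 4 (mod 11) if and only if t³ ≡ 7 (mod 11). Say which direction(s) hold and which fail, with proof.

Forward direction. This fails: take t = 4. Then 4 ≡ 4 (mod 11), but 4³ = 64 ≡ 9 (mod 11), not 7.

Converse. This fails: take t = 6. Then 6³ = 216 ≡ 7 (mod 11), yet 6 ≡ 6 (mod 11), not 4.

Both directions fail.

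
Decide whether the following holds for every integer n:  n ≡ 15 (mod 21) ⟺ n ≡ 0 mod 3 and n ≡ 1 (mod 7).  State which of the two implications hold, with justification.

(⇐) If n ≡ 0 (mod 3) and n ≡ 1 (mod 7), then by the Chinese remainder theorem n ≡ 15 (mod 21). This is exactly n ≡ 15 (mod 21).

(⇒) Suppose n ≡ 15 (mod 21); write n = 21j + 15. Since 3 ∣ 21, reducing mod 3 gives n ≡ 15 ≡ 0 (mod 3); since 7 ∣ 21, reducing mod 7 gives n ≡ 15 ≡ 1 (mod 7).

Both implications hold.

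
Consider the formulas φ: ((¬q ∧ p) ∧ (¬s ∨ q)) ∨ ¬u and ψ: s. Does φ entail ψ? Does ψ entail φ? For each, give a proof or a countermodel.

Forward direction. This fails. Under q = F, s = F, p = F, u = F, the left side is true but the right side is false.

Converse. This fails. Under q = F, s = T, p = F, u = T, the left side is false but the right side is true.

Both directions fail.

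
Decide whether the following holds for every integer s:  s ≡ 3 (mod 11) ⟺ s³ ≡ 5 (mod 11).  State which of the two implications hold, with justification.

(⟹) Suppose s ≡ 3 (mod 11). Write s = 11j + 3. Then (11j + 3)³ = 1331j³ + 1089j² + 297j + 27 = 11(121j³ + 99j² + 27j + 2) + 5, so s³ ≡ 5 (mod 11).

(⟸) Conversely, suppose s³ ≡ 5 (mod 11). The only residue r in {0, …, 10} with r³ ≡ 5 (mod 11) is r = 3, so s ≡ 3 (mod 11).

The biconditional holds.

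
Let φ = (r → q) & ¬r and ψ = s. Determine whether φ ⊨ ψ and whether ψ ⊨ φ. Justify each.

Forward direction. This fails. Under s = F, q = F, r = F, the left side is true but the right side is false.

Converse. This fails. Under s = T, q = F, r = T, the left side is false but the right side is true.

(⇒) fails and (⇐) fails.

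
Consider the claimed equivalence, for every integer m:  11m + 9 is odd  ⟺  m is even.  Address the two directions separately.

[⇐] Suppose m is even; write m = 2j. Then 11m + 9 = 11·(2j) + 9 = 2·11j + 9, which is odd.

[⇒] Suppose 11m + 9 is odd. Since 11 is odd, 11m and m have the same parity, so 11m + 9 ≡ m + 9 (mod 2). As 9 is odd, 11m + 9 is odd exactly when m is even. Thus m is even.

Equivalent; both directions hold.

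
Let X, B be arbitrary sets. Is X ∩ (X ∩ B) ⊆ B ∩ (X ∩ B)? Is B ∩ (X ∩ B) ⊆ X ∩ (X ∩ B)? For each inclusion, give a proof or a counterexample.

Both inclusions hold; the sets are equal.

Forward inclusion. Let x ∈ X ∩ (X ∩ B). Then x ∈ X ∩ B, from which x ∈ B ∩ (X ∩ B).

Reverse inclusion. Let x ∈ B ∩ (X ∩ B). Then x ∈ X ∩ B, from which x ∈ X ∩ (X ∩ B).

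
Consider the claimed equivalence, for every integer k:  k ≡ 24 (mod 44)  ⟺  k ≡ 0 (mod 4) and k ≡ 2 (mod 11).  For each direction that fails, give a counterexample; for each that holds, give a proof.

Forward direction. Suppose k ≡ 24 (mod 44); write k = 44j + 24. Since 4 ∣ 44, reducing mod 4 gives k ≡ 24 ≡ 0 (mod 4); since 11 ∣ 44, reducing mod 11 gives k ≡ 24 ≡ 2 (mod 11).

Converse. If k ≡ 0 (mod 4) and k ≡ 2 (mod 11), then by the Chinese remainder theorem k ≡ 24 (mod 44). This is exactly k ≡ 24 (mod 44).

Equivalent; both directions hold.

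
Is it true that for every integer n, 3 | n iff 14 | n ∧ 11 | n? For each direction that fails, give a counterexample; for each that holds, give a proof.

Forward direction. This fails: take n = 3. Certainly 3 ∣ 3, but 14 ∤ 3.

Converse. This fails: take n = 154. Both 14 ∣ 154 and 11 ∣ 154, yet 154 is not a multiple of 3 (since 154 = 51·3 + 1), so 3 ∤ 154.

Both directions fail.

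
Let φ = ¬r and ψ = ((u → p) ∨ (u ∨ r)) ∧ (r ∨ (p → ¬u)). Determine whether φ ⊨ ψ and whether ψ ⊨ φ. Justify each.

Neither implication holds.

(→) This fails. Under r = F, p = T, u = T, the left side is true but the right side is false.

(←) This fails. Under r = T, p = F, u = F, the left side is false but the right side is true.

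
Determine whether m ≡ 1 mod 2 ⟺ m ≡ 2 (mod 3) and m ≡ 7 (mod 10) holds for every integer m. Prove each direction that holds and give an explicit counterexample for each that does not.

Not equivalent: only (⇐) holds.

(⟹) This fails: m = 1 gives 1 ≡ 1 (mod 2) but 1 ≡ 1 (mod 3), so the conjunction on the right does not hold.

(⟸) Conversely, if m ≡ 2 (mod 3) and m ≡ 7 (mod 10), then by the Chinese remainder theorem m ≡ 17 (mod 30). Since 17 ≡ 1 (mod 2) and 2 ∣ 30, we get m ≡ 1 (mod 2).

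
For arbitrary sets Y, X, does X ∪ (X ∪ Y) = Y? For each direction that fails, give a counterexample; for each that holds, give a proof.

Only the reverse inclusion holds.

(⟹) This inclusion fails. Take Y = ∅, X = {1}; then 1 ∈ X ∪ (X ∪ Y) but 1 ∉ Y.

(⟸) Let x ∈ Y. Then either x ∈ Y and x ∉ X; or x ∈ Y ∩ X. In each case x ∈ X ∪ (X ∪ Y), so Y ⊆ X ∪ (X ∪ Y).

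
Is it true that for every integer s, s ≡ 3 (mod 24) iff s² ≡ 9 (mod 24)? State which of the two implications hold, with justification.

(→) Suppose s ≡ 3 (mod 24). Write s = 24j + 3. Then (24j + 3)² = 576j² + 144j + 9 = 24(24j² + 6j) + 9, so s² ≡ 9 (mod 24).

(←) This fails: take s = 9. Then 9² = 81 ≡ 9 (mod 24), yet 9 ≡ 9 (mod 24), not 3.

The forward direction holds; the converse fails.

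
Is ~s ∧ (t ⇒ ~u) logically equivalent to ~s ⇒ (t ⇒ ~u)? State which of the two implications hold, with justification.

[⇒] Assume the antecedent. If u is true, the antecedent forces (u = T, s = F, t = F), and ~s ⇒ (t ⇒ ~u) holds there. If u is false, ~s ⇒ (t ⇒ ~u) reduces to true regardless of the other variables. Either way ~s ⇒ (t ⇒ ~u) holds.

[⇐] This fails. Under u = F, s = T, t = F, the left side is false but the right side is true.

Not equivalent: only (⇒) holds.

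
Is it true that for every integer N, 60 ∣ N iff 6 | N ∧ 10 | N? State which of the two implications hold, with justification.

(⇐) This fails: take N = 30. Both 6 ∣ 30 and 10 ∣ 30, yet 30 is not a multiple of 60 (since 30 = 0·60 + 30), so 60 ∤ 30.

(⇒) If 60 ∣ N, write N = 60q. Since 60 = 10·6, N = 6·(10q), so 6 ∣ N; and since 60 = 6·10, N = 10·(6q), so 10 ∣ N.

Only the forward direction holds.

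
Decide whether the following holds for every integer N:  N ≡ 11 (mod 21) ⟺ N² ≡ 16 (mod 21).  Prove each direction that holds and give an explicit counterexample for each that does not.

(⇒) Suppose N ≡ 11 (mod 21). Write N = 21j + 11. Then (21j + 11)² = 441j² + 462j + 121 = 21(21j² + 22j + 5) + 16, so N² ≡ 16 (mod 21).

(⇐) This fails: take N = 4. Then 4² = 16 ≡ 16 (mod 21), yet 4 ≡ 4 (mod 21), not 11.

Not equivalent: only (⇒) holds.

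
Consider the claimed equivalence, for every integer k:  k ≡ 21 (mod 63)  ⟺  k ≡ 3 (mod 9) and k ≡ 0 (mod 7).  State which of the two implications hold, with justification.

[⇒] Suppose k ≡ 21 (mod 63); write k = 63j + 21. Since 9 ∣ 63, reducing mod 9 gives k ≡ 21 ≡ 3 (mod 9); since 7 ∣ 63, reducing mod 7 gives k ≡ 21 ≡ 0 (mod 7).

[⇐] Conversely, if k ≡ 3 (mod 9) and k ≡ 0 (mod 7), then by the Chinese remainder theorem k ≡ 21 (mod 63). This is exactly k ≡ 21 (mod 63).

Equivalent; both directions hold.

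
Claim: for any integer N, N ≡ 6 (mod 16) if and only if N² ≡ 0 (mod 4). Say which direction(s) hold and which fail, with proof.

(→) Suppose N ≡ 6 (mod 16). Then N² ≡ 6² = 36 (mod 16), and since 4 ∣ 16, also N² ≡ 0 (mod 4).

(←) This fails: take N = 0. Then 0² = 0 ≡ 0 (mod 4), yet 0 ≡ 0 (mod 16), not 6.

Only the forward implication holds.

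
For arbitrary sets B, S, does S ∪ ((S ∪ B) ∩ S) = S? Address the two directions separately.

Both inclusions hold.

(⟸) Let x ∈ S. Then either x ∈ S and x ∉ B; or x ∈ B ∩ S. In each case x ∈ S ∪ ((S ∪ B) ∩ S), so S ⊆ S ∪ ((S ∪ B) ∩ S).

(⟹) Let x ∈ S ∪ ((S ∪ B) ∩ S). Then either x ∈ S and x ∉ B; or x ∈ B ∩ S. In each case x ∈ S, so S ∪ ((S ∪ B) ∩ S) ⊆ S.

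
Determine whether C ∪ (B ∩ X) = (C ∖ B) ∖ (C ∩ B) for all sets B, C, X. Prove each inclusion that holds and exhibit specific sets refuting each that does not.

Forward inclusion. This inclusion fails. Take B = {1}, C = {1}, X = ∅; then 1 ∈ C ∪ (B ∩ X) but 1 ∉ (C ∖ B) ∖ (C ∩ B).

Reverse inclusion. Let x ∈ (C ∖ B) ∖ (C ∩ B). Then either x ∈ C and x ∉ B, X; or x ∈ C ∩ X and x ∉ B. In each case x ∈ C ∪ (B ∩ X), so (C ∖ B) ∖ (C ∩ B) ⊆ C ∪ (B ∩ X).

Only the reverse inclusion holds.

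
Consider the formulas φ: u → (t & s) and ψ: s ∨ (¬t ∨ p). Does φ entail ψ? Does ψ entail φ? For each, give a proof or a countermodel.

Forward direction. This fails. Under t = T, p = F, s = F, u = F, the left side is true but the right side is false.

Converse. This fails. Under t = F, p = F, s = F, u = T, the left side is false but the right side is true.

Both directions fail.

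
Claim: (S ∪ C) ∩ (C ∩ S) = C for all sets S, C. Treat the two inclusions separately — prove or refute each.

(⟹) Let x ∈ (S ∪ C) ∩ (C ∩ S). Then x ∈ S ∩ C, from which x ∈ C.

(⟸) This inclusion fails. Take S = ∅, C = {1}; then 1 ∈ C but 1 ∉ (S ∪ C) ∩ (C ∩ S).

Only the forward inclusion holds.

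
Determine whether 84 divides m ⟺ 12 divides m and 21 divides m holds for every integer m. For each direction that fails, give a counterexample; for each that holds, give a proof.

Equivalent; both directions hold.

(⟹) If 84 ∣ m, write m = 84q. Since 84 = 7·12, m = 12·(7q), so 12 ∣ m; and since 84 = 4·21, m = 21·(4q), so 21 ∣ m.

(⟸) Suppose 12 ∣ m and 21 ∣ m. Any common multiple of 12 and 21 is a multiple of their lcm; here lcm(12, 21) = 12·21/gcd(12, 21) = 252/3 = 84, so 84 ∣ m.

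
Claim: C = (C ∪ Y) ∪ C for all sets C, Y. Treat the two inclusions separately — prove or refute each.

(⊆) holds; (⊇) fails.

Forward inclusion. Let x ∈ C. Then either x ∈ C and x ∉ Y; or x ∈ C ∩ Y. In each case x ∈ (C ∪ Y) ∪ C, so C ⊆ (C ∪ Y) ∪ C.

Reverse inclusion. This inclusion fails. Take C = ∅, Y = {1}; then 1 ∈ (C ∪ Y) ∪ C but 1 ∉ C.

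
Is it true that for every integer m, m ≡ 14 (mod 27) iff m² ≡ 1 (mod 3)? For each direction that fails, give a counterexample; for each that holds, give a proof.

Only the forward implication holds.

(⟹) Suppose m ≡ 14 (mod 27). Then m² ≡ 14² = 196 (mod 27), and since 3 ∣ 27, also m² ≡ 1 (mod 3).

(⟸) This fails: take m = 1. Then 1² = 1 ≡ 1 (mod 3), yet 1 ≡ 1 (mod 27), not 14.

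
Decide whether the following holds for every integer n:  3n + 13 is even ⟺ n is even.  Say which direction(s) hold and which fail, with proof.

(⟹) This fails: n = 1 gives 3n + 13 = 16, which is even, but 1 is odd, not even.

(⟸) This also fails: n = 2 is even, but 3n + 13 = 19 is odd, not even.

(⇒) fails and (⇐) fails.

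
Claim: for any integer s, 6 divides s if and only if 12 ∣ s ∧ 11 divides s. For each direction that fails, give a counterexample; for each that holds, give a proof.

Forward direction. This fails: take s = 6. Certainly 6 ∣ 6, but 12 ∤ 6.

Converse. Suppose 12 ∣ s and 11 ∣ s. Any common multiple of 12 and 11 is a multiple of their lcm; here gcd(12, 11) = 1, so lcm(12, 11) = 12·11 = 132, so 132 ∣ s. Since 6 ∣ 132, it follows that 6 ∣ s.

Only the converse holds.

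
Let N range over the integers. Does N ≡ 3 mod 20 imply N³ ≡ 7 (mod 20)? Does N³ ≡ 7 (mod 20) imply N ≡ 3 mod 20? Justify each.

[⇒] Suppose N ≡ 3 mod 20. Write N = 20j + 3. Then (20j + 3)³ = 8000j³ + 3600j² + 540j + 27 = 20(400j³ + 180j² + 27j + 1) + 7, so N³ ≡ 7 (mod 20).

[⇐] Conversely, suppose N³ ≡ 7 (mod 20). The only residue r in {0, …, 19} with r³ ≡ 7 (mod 20) is r = 3, so N ≡ 3 (mod 20).

The biconditional holds.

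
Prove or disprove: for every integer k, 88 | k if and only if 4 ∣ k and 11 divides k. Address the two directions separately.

Forward direction. If 88 ∣ k, write k = 88q. Since 88 = 22·4, k = 4·(22q), so 4 ∣ k; and since 88 = 8·11, k = 11·(8q), so 11 ∣ k.

Converse. This fails: take k = 44. Both 4 ∣ 44 and 11 ∣ 44, yet 44 is not a multiple of 88 (since 44 = 0·88 + 44), so 88 ∤ 44.

Only the forward implication holds.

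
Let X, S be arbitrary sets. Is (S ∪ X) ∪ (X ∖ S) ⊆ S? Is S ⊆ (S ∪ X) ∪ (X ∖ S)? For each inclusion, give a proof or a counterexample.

The sets are not equal: only the reverse inclusion holds.

(⊆) This inclusion fails. Take X = {1}, S = ∅; then 1 ∈ (S ∪ X) ∪ (X ∖ S) but 1 ∉ S.

(⊇) Let x ∈ S. Then either x ∈ S and x ∉ X; or x ∈ X ∩ S. In each case x ∈ (S ∪ X) ∪ (X ∖ S), so S ⊆ (S ∪ X) ∪ (X ∖ S).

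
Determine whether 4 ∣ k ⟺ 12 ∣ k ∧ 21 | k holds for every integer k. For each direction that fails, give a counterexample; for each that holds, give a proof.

(⇒) This fails: take k = 4. Certainly 4 ∣ 4, but 12 ∤ 4.

(⇐) Suppose 12 ∣ k and 21 ∣ k. Any common multiple of 12 and 21 is a multiple of their lcm; here lcm(12, 21) = 12·21/gcd(12, 21) = 252/3 = 84, so 84 ∣ k. Since 4 ∣ 84, it follows that 4 ∣ k.

Only the reverse direction holds.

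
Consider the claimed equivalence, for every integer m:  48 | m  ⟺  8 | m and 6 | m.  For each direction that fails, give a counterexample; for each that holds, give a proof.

(→) If 48 ∣ m, write m = 48q. Since 48 = 6·8, m = 8·(6q), so 8 ∣ m; and since 48 = 8·6, m = 6·(8q), so 6 ∣ m.

(←) This fails: take m = 24. Both 8 ∣ 24 and 6 ∣ 24, yet 24 is not a multiple of 48 (since 24 = 0·48 + 24), so 48 ∤ 24.

The forward direction holds; the converse fails.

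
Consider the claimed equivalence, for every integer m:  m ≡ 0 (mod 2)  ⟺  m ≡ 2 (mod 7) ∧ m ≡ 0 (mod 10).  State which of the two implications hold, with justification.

Not equivalent: only (⇐) holds.

(→) This fails: m = 0 gives 0 ≡ 0 (mod 2) but 0 ≡ 0 (mod 7), so the conjunction on the right does not hold.

(←) Conversely, if m ≡ 2 (mod 7) and m ≡ 0 (mod 10), then by the Chinese remainder theorem m ≡ 30 (mod 70). Since 30 ≡ 0 (mod 2) and 2 ∣ 70, we get m ≡ 0 (mod 2).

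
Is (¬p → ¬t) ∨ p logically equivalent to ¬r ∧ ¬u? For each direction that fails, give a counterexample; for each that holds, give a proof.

Neither implication holds.

Forward direction. This fails. Under u = T, p = F, r = F, t = F, the left side is true but the right side is false.

Converse. This fails. Under u = F, p = F, r = F, t = T, the left side is false but the right side is true.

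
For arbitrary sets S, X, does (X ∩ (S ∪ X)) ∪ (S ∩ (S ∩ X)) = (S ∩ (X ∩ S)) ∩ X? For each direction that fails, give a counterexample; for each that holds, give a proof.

Forward inclusion. This inclusion fails. Take S = ∅, X = {1}; then 1 ∈ (X ∩ (S ∪ X)) ∪ (S ∩ (S ∩ X)) but 1 ∉ (S ∩ (X ∩ S)) ∩ X.

Reverse inclusion. Let x ∈ (S ∩ (X ∩ S)) ∩ X. Then x ∈ S ∩ X, from which x ∈ (X ∩ (S ∪ X)) ∪ (S ∩ (S ∩ X)).

The sets are not equal: only the reverse inclusion holds.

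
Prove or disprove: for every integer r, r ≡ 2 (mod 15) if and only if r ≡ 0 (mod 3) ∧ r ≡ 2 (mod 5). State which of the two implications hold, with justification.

Neither direction holds.

(⟹) This fails: r = 2 gives 2 ≡ 2 (mod 15) but 2 ≡ 2 (mod 3), so the conjunction on the right does not hold.

(⟸) This fails: r = 12 satisfies both congruences on the right (12 ≡ 0 mod 3 and 12 ≡ 2 mod 5) yet 12 ≡ 12 (mod 15), not 2.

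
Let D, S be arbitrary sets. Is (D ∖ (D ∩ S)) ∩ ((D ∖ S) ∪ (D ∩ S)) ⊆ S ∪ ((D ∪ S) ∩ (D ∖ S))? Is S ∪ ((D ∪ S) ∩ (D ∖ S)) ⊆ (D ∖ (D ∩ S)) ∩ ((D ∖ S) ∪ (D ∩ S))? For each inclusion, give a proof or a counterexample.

Only the forward inclusion holds.

(⟹) Let x ∈ (D ∖ (D ∩ S)) ∩ ((D ∖ S) ∪ (D ∩ S)). Then x ∈ D and x ∉ S, from which x ∈ S ∪ ((D ∪ S) ∩ (D ∖ S)).

(⟸) This inclusion fails. Take D = ∅, S = {1}; then 1 ∈ S ∪ ((D ∪ S) ∩ (D ∖ S)) but 1 ∉ (D ∖ (D ∩ S)) ∩ ((D ∖ S) ∪ (D ∩ S)).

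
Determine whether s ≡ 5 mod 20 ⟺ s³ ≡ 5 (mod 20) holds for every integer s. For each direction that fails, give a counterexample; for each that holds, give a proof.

Both directions hold; the statement is true.

(→) Suppose s ≡ 5 mod 20. Write s = 20j + 5. Then (20j + 5)³ = 8000j³ + 6000j² + 1500j + 125 = 20(400j³ + 300j² + 75j + 6) + 5, so s³ ≡ 5 (mod 20).

(←) Conversely, suppose s³ ≡ 5 (mod 20). The only residue r in {0, …, 19} with r³ ≡ 5 (mod 20) is r = 5, so s ≡ 5 (mod 20).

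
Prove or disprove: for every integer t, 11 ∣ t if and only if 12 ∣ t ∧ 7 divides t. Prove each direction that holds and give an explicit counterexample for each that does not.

Neither implication holds.

(⟹) This fails: take t = 11. Certainly 11 ∣ 11, but 12 ∤ 11.

(⟸) This fails: take t = 84. Both 12 ∣ 84 and 7 ∣ 84, yet 84 is not a multiple of 11 (since 84 = 7·11 + 7), so 11 ∤ 84.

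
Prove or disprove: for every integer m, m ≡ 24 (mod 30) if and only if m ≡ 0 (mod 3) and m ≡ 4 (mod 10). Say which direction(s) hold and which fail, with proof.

The biconditional holds.

(⟹) Suppose m ≡ 24 (mod 30); write m = 30j + 24. Since 3 ∣ 30, reducing mod 3 gives m ≡ 24 ≡ 0 (mod 3); since 10 ∣ 30, reducing mod 10 gives m ≡ 24 ≡ 4 (mod 10).

(⟸) Conversely, if m ≡ 0 (mod 3) and m ≡ 4 (mod 10), then by the Chinese remainder theorem m ≡ 24 (mod 30). This is exactly m ≡ 24 (mod 30).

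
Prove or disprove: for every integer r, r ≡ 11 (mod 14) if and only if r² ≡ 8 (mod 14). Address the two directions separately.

Neither implication holds.

(⇒) This fails: take r = 11. Then 11 ≡ 11 (mod 14), but 11² = 121 ≡ 9 (mod 14), not 8.

(⇐) This fails: take r = 6. Then 6² = 36 ≡ 8 (mod 14), yet 6 ≡ 6 (mod 14), not 11.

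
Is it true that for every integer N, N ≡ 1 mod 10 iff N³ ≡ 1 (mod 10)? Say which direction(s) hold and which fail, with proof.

(⟹) Suppose N ≡ 1 mod 10. Write N = 10j + 1. Then (10j + 1)³ = 1000j³ + 300j² + 30j + 1 = 10(100j³ + 30j² + 3j) + 1, so N³ ≡ 1 (mod 10).

(⟸) Conversely, suppose N³ ≡ 1 (mod 10). The only residue r in {0, …, 9} with r³ ≡ 1 (mod 10) is r = 1, so N ≡ 1 (mod 10).

Both directions hold; the statement is true.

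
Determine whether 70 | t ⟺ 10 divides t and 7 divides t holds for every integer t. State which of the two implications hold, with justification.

(⟹) If 70 ∣ t, write t = 70q. Since 70 = 7·10, t = 10·(7q), so 10 ∣ t; and since 70 = 10·7, t = 7·(10q), so 7 ∣ t.

(⟸) Suppose 10 ∣ t and 7 ∣ t. Any common multiple of 10 and 7 is a multiple of their lcm; here gcd(10, 7) = 1, so lcm(10, 7) = 10·7 = 70, so 70 ∣ t.

Both directions hold.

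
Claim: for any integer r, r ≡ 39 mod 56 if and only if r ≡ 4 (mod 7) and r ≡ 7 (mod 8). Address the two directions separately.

Both directions hold; the statement is true.

[⇒] Suppose r ≡ 39 (mod 56); write r = 56j + 39. Since 7 ∣ 56, reducing mod 7 gives r ≡ 39 ≡ 4 (mod 7); since 8 ∣ 56, reducing mod 8 gives r ≡ 39 ≡ 7 (mod 8).

[⇐] Conversely, if r ≡ 4 (mod 7) and r ≡ 7 (mod 8), then by the Chinese remainder theorem r ≡ 39 (mod 56). This is exactly r ≡ 39 (mod 56).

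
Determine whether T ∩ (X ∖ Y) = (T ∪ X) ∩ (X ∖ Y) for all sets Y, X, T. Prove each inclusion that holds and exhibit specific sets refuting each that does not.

(⊆) holds; (⊇) fails.

(⟹) Let x ∈ T ∩ (X ∖ Y). Then x ∈ X ∩ T and x ∉ Y, from which x ∈ (T ∪ X) ∩ (X ∖ Y).

(⟸) This inclusion fails. Take Y = ∅, X = {1}, T = ∅; then 1 ∈ (T ∪ X) ∩ (X ∖ Y) but 1 ∉ T ∩ (X ∖ Y).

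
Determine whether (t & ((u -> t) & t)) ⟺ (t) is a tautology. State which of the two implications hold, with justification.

(⟹) Assume the antecedent. If u is true, the antecedent forces (u = T, t = T), and t holds there. If u is false, the antecedent forces (u = F, t = T), and t holds there. Either way t holds.

(⟸) Assume the antecedent. If u is true, the antecedent forces (u = T, t = T), and t & ((u -> t) & t) holds there. If u is false, the antecedent forces (u = F, t = T), and t & ((u -> t) & t) holds there. Either way t & ((u -> t) & t) holds.

Both directions hold.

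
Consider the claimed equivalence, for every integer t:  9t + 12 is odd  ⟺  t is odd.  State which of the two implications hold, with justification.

Both directions hold.

[⇐] Suppose t is odd; write t = 2j + 1. Then 9t + 12 = 9·(2j + 1) + 12 = 2·9j + 21, which is odd.

[⇒] Suppose 9t + 12 is odd. Since 9 is odd, 9t and t have the same parity, so 9t + 12 ≡ t + 12 (mod 2). As 12 is even, 9t + 12 is odd exactly when t is odd. Thus t is odd.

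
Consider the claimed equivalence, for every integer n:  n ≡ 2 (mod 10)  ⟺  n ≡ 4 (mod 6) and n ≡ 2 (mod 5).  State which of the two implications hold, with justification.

[⇒] This fails: n = 2 gives 2 ≡ 2 (mod 10) but 2 ≡ 2 (mod 6), so the conjunction on the right does not hold.

[⇐] Conversely, if n ≡ 4 (mod 6) and n ≡ 2 (mod 5), then by the Chinese remainder theorem n ≡ 22 (mod 30). Since 22 ≡ 2 (mod 10) and 10 ∣ 30, we get n ≡ 2 (mod 10).

Only the reverse direction holds.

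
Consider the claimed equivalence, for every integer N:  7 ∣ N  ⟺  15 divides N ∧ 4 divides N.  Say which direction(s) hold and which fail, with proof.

Forward direction. This fails: take N = 7. Certainly 7 ∣ 7, but 15 ∤ 7.

Converse. This fails: take N = 60. Both 15 ∣ 60 and 4 ∣ 60, yet 60 is not a multiple of 7 (since 60 = 8·7 + 4), so 7 ∤ 60.

Neither direction holds.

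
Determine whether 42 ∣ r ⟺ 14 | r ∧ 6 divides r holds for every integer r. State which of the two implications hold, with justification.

(⟹) If 42 ∣ r, write r = 42q. Since 42 = 3·14, r = 14·(3q), so 14 ∣ r; and since 42 = 7·6, r = 6·(7q), so 6 ∣ r.

(⟸) Suppose 14 ∣ r and 6 ∣ r. Any common multiple of 14 and 6 is a multiple of their lcm; here lcm(14, 6) = 14·6/gcd(14, 6) = 84/2 = 42, so 42 ∣ r.

The biconditional holds.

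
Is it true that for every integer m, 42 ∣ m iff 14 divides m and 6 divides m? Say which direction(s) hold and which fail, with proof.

Forward direction. If 42 ∣ m, write m = 42q. Since 42 = 3·14, m = 14·(3q), so 14 ∣ m; and since 42 = 7·6, m = 6·(7q), so 6 ∣ m.

Converse. Suppose 14 ∣ m and 6 ∣ m. Any common multiple of 14 and 6 is a multiple of their lcm; here lcm(14, 6) = 14·6/gcd(14, 6) = 84/2 = 42, so 42 ∣ m.

Both directions hold.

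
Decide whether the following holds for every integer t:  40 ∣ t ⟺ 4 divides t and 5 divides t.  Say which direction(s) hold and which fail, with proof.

Forward direction. If 40 ∣ t, write t = 40q. Since 40 = 10·4, t = 4·(10q), so 4 ∣ t; and since 40 = 8·5, t = 5·(8q), so 5 ∣ t.

Converse. This fails: take t = 20. Both 4 ∣ 20 and 5 ∣ 20, yet 20 is not a multiple of 40 (since 20 = 0·40 + 20), so 40 ∤ 20.

Only the forward direction holds.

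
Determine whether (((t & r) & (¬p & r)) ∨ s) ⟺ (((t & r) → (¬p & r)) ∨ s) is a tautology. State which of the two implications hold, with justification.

(⇒) holds; (⇐) fails.

(⇒) Assume the antecedent. If s is true, ((t & r) → (¬p & r)) ∨ s reduces to true regardless of the other variables. If s is false, the antecedent forces (s = F, t = T, r = T, p = F), and ((t & r) → (¬p & r)) ∨ s holds there. Either way ((t & r) → (¬p & r)) ∨ s holds.

(⇐) This fails. Under s = F, t = F, r = F, p = F, the left side is false but the right side is true.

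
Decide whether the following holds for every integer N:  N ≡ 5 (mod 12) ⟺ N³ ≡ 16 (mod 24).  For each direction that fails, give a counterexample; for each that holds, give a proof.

Neither direction holds.

Forward direction. This fails: take N = 5. Then 5 ≡ 5 (mod 12), but 5³ = 125 ≡ 5 (mod 24), not 16.

Converse. This fails: take N = 4. Then 4³ = 64 ≡ 16 (mod 24), yet 4 ≡ 4 (mod 12), not 5.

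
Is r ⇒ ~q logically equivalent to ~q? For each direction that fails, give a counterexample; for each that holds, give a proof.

(←) Assume the antecedent. If r is true, the antecedent forces (r = T, q = F), and r ⇒ ~q holds there. If r is false, r ⇒ ~q reduces to true regardless of the other variables. Either way r ⇒ ~q holds.

(→) This fails. Under r = F, q = T, the left side is true but the right side is false.

(⇒) fails; (⇐) holds.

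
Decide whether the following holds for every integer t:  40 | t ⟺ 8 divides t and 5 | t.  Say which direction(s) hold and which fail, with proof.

Forward direction. If 40 ∣ t, write t = 40q. Since 40 = 5·8, t = 8·(5q), so 8 ∣ t; and since 40 = 8·5, t = 5·(8q), so 5 ∣ t.

Converse. Suppose 8 ∣ t and 5 ∣ t. Any common multiple of 8 and 5 is a multiple of their lcm; here gcd(8, 5) = 1, so lcm(8, 5) = 8·5 = 40, so 40 ∣ t.

Both directions hold; the statement is true.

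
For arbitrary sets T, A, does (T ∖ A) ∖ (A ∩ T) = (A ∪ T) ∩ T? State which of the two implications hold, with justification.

Only the forward inclusion holds.

Forward inclusion. Let x ∈ (T ∖ A) ∖ (A ∩ T). Then x ∈ T and x ∉ A, from which x ∈ (A ∪ T) ∩ T.

Reverse inclusion. This inclusion fails. Take T = {1}, A = {1}; then 1 ∈ (A ∪ T) ∩ T but 1 ∉ (T ∖ A) ∖ (A ∩ T).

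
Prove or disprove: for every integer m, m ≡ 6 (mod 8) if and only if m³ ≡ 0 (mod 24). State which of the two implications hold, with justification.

Both directions fail.

Forward direction. This fails: take m = 14. Then 14 ≡ 6 (mod 8), but 14³ = 2744 ≡ 8 (mod 24), not 0.

Converse. This fails: take m = 0. Then 0³ = 0 ≡ 0 (mod 24), yet 0 ≡ 0 (mod 8), not 6.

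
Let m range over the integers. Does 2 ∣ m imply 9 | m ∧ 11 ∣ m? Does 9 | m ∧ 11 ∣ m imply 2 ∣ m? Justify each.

[⇒] This fails: take m = 2. Certainly 2 ∣ 2, but 9 ∤ 2.

[⇐] This fails: take m = 99. Both 9 ∣ 99 and 11 ∣ 99, yet 99 is not a multiple of 2 (since 99 = 49·2 + 1), so 2 ∤ 99.

Both directions fail.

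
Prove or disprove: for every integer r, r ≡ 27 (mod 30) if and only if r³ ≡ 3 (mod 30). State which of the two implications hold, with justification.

[⇒] Suppose r ≡ 27 (mod 30). Write r = 30j + 27. Then (30j + 27)³ = 27000j³ + 72900j² + 65610j + 19683 = 30(900j³ + 2430j² + 2187j + 656) + 3, so r³ ≡ 3 (mod 30).

[⇐] Conversely, suppose r³ ≡ 3 (mod 30). The only residue r in {0, …, 29} with r³ ≡ 3 (mod 30) is r = 27, so r ≡ 27 (mod 30).

Both directions hold; the statement is true.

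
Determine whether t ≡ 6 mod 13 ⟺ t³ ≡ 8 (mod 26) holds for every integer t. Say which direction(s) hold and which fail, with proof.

Forward direction. This fails: take t = 19. Then 19 ≡ 6 (mod 13), but 19³ = 6859 ≡ 21 (mod 26), not 8.

Converse. This fails: take t = 2. Then 2³ = 8 ≡ 8 (mod 26), yet 2 ≡ 2 (mod 13), not 6.

Neither implication holds.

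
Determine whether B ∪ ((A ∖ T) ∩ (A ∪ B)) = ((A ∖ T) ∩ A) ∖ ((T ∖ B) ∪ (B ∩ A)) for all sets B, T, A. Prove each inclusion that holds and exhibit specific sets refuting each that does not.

Only the reverse inclusion holds.

Forward inclusion. This inclusion fails. Take B = {1}, T = ∅, A = ∅; then 1 ∈ B ∪ ((A ∖ T) ∩ (A ∪ B)) but 1 ∉ ((A ∖ T) ∩ A) ∖ ((T ∖ B) ∪ (B ∩ A)).

Reverse inclusion. Let x ∈ ((A ∖ T) ∩ A) ∖ ((T ∖ B) ∪ (B ∩ A)). Then x ∈ A and x ∉ B, T, from which x ∈ B ∪ ((A ∖ T) ∩ (A ∪ B)).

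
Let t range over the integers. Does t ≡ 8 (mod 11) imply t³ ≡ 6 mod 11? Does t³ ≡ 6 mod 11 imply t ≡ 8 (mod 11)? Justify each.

(⟹) Suppose t ≡ 8 (mod 11). Write t = 11j + 8. Then (11j + 8)³ = 1331j³ + 2904j² + 2112j + 512 = 11(121j³ + 264j² + 192j + 46) + 6, so t³ ≡ 6 (mod 11).

(⟸) For the converse, argue contrapositively. If t ≢ 8 (mod 11), then t is congruent to one of 0, 1, 2, 3, 4, 5, 6, 7, 9, 10 modulo 11, and these give t³ ≡ 0, 1, 8, 5, 9, 4, 7, 2, 3, 10 respectively — never 6.

Both directions hold; the statement is true.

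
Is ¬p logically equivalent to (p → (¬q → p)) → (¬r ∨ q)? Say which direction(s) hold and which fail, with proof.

Neither implication holds.

[⇒] This fails. Under r = T, q = F, p = F, the left side is true but the right side is false.

[⇐] This fails. Under r = F, q = F, p = T, the left side is false but the right side is true.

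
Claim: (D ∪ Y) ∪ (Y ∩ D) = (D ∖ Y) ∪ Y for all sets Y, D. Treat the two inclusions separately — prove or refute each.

Forward inclusion. Let x ∈ (D ∪ Y) ∪ (Y ∩ D). Then either x ∈ Y and x ∉ D; or x ∈ D and x ∉ Y; or x ∈ Y ∩ D. In each case x ∈ (D ∖ Y) ∪ Y, so (D ∪ Y) ∪ (Y ∩ D) ⊆ (D ∖ Y) ∪ Y.

Reverse inclusion. Let x ∈ (D ∖ Y) ∪ Y. Then either x ∈ Y and x ∉ D; or x ∈ D and x ∉ Y; or x ∈ Y ∩ D. In each case x ∈ (D ∪ Y) ∪ (Y ∩ D), so (D ∖ Y) ∪ Y ⊆ (D ∪ Y) ∪ (Y ∩ D).

Both inclusions hold.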